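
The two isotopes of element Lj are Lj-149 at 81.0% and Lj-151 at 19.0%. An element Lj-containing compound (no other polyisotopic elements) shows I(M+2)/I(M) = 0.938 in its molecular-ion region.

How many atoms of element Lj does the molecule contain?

4

The M+2/M ratio from n Lj atoms is n · q/p = n · 0.190/0.810.
n = 0.938 × 0.810/0.190 = 4.00 ≈ 4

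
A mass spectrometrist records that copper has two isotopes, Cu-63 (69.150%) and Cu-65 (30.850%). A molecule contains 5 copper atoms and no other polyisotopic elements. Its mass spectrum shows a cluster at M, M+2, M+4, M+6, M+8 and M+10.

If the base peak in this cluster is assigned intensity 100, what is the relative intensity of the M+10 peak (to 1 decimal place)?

0.8

(0.69150 + 0.30850)^5 gives M 0.1581, M+2 0.3527, M+4 0.3147, M+6 0.1404, M+8 0.0313, M+10 0.0028; the largest is M+2.
P(M+2) = C(5,1) × 0.69150^4 × 0.30850^1 = 5 × 0.2286487 × 0.3085 = 0.352691 (base)
P(M+10) = C(5,5) × 0.69150^0 × 0.30850^5 = 1 × 1.0000 × 0.00279432 = 0.002794
Relative intensity = 0.002794 / 0.352691 × 100 = 0.8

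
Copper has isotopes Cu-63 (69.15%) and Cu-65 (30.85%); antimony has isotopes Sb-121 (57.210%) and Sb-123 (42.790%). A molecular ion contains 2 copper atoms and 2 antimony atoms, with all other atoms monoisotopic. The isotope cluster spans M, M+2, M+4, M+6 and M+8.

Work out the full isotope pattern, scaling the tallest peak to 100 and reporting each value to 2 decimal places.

Copper pattern (n=2): 0.47817225 : 0.4266555 : 0.09517225
Antimony pattern (n=2): 0.32729841 : 0.48960318 : 0.18309841
Convolve the two distributions (both contribute in 2-u steps):
  M: 0.47817225×0.32729841 = 0.156505
  M+2: 0.47817225×0.48960318 + 0.4266555×0.32729841 = 0.373758
  M+4: 0.47817225×0.18309841 + 0.4266555×0.48960318 + 0.09517225×0.32729841 = 0.327594
  M+6: 0.4266555×0.18309841 + 0.09517225×0.48960318 = 0.124717
  M+8: 0.09517225×0.18309841 = 0.017426
Scale to base peak (0.373758) = 100: 41.87 : 100.00 : 87.65 : 33.37 : 4.66

41.87 : 100.00 : 87.65 : 33.37 : 4.66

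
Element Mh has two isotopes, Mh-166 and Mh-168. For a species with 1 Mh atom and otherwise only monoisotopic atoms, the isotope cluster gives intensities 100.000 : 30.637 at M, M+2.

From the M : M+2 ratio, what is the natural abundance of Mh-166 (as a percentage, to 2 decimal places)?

Write p for the Mh-166 fraction. I(M+2)/I(M) = [C(1,1)·p^0·(1−p)] / p^1 = 1·(1−p)/p = 30.637/100.000 = 0.3064
(1−p)/p = 0.3064/1 = 0.3064  ⇒  p = 1/(1 + 0.3064) = 0.7655
Mh-166: 76.55%, Mh-168: 23.45%.

76.55%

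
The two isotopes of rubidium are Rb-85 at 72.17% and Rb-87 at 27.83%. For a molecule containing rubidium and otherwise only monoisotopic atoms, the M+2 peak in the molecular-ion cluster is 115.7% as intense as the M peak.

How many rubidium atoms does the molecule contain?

For n independent Rb atoms, I(M+2)/I(M) = n · (abundance Rb-87) / (abundance Rb-85) = n · 0.2783/0.7217.
n = 1.157 × 0.7217/0.2783 = 3.00 ≈ 3

3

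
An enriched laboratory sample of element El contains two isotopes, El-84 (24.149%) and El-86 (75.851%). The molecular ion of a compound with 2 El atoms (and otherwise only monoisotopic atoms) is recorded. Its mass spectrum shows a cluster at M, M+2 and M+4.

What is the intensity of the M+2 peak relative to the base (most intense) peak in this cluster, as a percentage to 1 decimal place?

63.7%

Binomial terms of (0.24149 + 0.75851)^2: M 0.0583, M+2 0.3663, M+4 0.5753 → M+4 is the base peak.
P(M+4) = C(2,2) × 0.24149^0 × 0.75851^2 = 1 × 1.0000 × 0.57533742 = 0.575337 (base)
P(M+2) = C(2,1) × 0.24149^1 × 0.75851^1 = 2 × 0.24149 × 0.75851 = 0.366345
Relative intensity = 0.366345 / 0.575337 × 100 = 63.7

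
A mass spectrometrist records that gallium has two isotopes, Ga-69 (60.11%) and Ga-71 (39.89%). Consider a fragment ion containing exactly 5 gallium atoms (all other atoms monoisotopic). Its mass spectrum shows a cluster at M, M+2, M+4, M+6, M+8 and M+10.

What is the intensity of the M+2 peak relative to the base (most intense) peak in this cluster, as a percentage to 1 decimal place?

Term probabilities: M 0.0785, M+2 0.2604, M+4 0.3456, M+6 0.2293, M+8 0.0761, M+10 0.0101. Base peak = M+4.
P(M+4) = C(5,2) × 0.6011^3 × 0.3989^2 = 10 × 0.21719018 × 0.15912121 = 0.345596 (base)
P(M+2) = C(5,1) × 0.6011^4 × 0.3989^1 = 5 × 0.13055302 × 0.3989 = 0.260388
Relative intensity = 0.260388 / 0.345596 × 100 = 75.3

75.3%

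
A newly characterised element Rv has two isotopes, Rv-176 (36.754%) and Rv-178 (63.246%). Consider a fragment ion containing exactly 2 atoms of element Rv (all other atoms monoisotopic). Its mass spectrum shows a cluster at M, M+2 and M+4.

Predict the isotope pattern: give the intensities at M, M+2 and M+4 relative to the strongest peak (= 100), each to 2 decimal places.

The 2 Rv atoms are independent, so intensities follow the terms of (0.36754 + 0.63246)^2.
P(M) = 0.36754^2 = 0.135086
P(M+2) = 2 × 0.36754^1 × 0.63246^1 = 0.464909
P(M+4) = 0.63246^2 = 0.400006
The M+2 peak is largest (0.464909); scaling to 100 gives 29.06 : 100.00 : 86.04.

29.06 : 100.00 : 86.04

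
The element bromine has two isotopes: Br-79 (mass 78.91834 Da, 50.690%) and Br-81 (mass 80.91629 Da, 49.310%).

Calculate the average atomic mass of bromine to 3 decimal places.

Weight each isotope mass by its fractional abundance: 0.50690 × 78.91834 + 0.49310 × 80.91629
= 40.003707 + 39.899823 = 79.903530 Da

79.904 Da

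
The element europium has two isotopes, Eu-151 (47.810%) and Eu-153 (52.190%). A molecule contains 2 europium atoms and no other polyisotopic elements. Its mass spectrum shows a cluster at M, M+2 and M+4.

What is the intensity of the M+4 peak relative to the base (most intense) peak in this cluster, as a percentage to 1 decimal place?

54.6%

(0.47810 + 0.52190)^2 gives M 0.2286, M+2 0.4990, M+4 0.2724; the largest is M+2.
P(M+2) = C(2,1) × 0.47810^1 × 0.52190^1 = 2 × 0.4781 × 0.5219 = 0.499041 (base)
P(M+4) = C(2,2) × 0.47810^0 × 0.52190^2 = 1 × 1.0000 × 0.27237961 = 0.272380
Relative intensity = 0.272380 / 0.499041 × 100 = 54.6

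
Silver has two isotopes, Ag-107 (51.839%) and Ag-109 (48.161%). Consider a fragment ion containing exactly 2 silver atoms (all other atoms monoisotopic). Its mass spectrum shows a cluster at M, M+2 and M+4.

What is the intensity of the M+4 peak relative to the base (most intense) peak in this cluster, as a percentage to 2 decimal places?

46.45%

(0.51839 + 0.48161)^2 gives M 0.2687, M+2 0.4993, M+4 0.2319; the largest is M+2.
P(M+2) = C(2,1) × 0.51839^1 × 0.48161^1 = 2 × 0.51839 × 0.48161 = 0.499324 (base)
P(M+4) = C(2,2) × 0.51839^0 × 0.48161^2 = 1 × 1.0000 × 0.23194819 = 0.231948
Relative intensity = 0.231948 / 0.499324 × 100 = 46.45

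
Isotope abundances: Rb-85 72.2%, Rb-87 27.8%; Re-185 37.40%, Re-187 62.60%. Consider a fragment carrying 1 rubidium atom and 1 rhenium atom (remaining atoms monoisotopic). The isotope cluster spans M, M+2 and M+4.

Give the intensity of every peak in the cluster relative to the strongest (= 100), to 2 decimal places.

48.57 : 100.00 : 31.30

Rubidium pattern (n=1): 0.7220 : 0.2780
Rhenium pattern (n=1): 0.3740 : 0.6260
Convolve the two distributions (both contribute in 2-u steps):
  M: 0.7220×0.3740 = 0.270028
  M+2: 0.7220×0.6260 + 0.2780×0.3740 = 0.555944
  M+4: 0.2780×0.6260 = 0.174028
Scale to base peak (0.555944) = 100: 48.57 : 100.00 : 31.30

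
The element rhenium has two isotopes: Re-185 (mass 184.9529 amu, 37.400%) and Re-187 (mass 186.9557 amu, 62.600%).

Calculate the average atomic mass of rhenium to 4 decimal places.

Weight each isotope mass by its fractional abundance: 0.37400 × 184.9529 + 0.62600 × 186.9557
= 69.17238 + 117.03427 = 186.20665 amu

186.2067 amu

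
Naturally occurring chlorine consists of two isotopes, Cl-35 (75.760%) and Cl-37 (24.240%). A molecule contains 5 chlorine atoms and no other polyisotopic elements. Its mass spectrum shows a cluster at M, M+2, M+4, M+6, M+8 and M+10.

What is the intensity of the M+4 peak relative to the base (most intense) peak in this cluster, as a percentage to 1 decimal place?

(0.75760 + 0.24240)^5 gives M 0.2496, M+2 0.3993, M+4 0.2555, M+6 0.0817, M+8 0.0131, M+10 0.0008; the largest is M+2.
P(M+2) = C(5,1) × 0.75760^4 × 0.24240^1 = 5 × 0.32942751 × 0.2424 = 0.399266 (base)
P(M+4) = C(5,2) × 0.75760^3 × 0.24240^2 = 10 × 0.4348304 × 0.05875776 = 0.255497
Relative intensity = 0.255497 / 0.399266 × 100 = 64.0

64.0%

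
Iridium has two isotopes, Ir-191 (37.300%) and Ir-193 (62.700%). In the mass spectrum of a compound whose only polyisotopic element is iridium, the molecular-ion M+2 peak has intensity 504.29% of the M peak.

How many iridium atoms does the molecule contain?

3

For n independent Ir atoms, I(M+2)/I(M) = n · (abundance Ir-193) / (abundance Ir-191) = n · 0.62700/0.37300.
n = 5.0429 × 0.37300/0.62700 = 3.00 ≈ 3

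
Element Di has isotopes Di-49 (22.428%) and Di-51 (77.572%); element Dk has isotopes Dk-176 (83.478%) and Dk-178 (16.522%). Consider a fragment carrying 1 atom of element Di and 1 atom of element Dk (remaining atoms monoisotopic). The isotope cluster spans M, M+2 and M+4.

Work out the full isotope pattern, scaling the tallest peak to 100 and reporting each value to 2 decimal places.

27.35 : 100.00 : 18.72

Element Di pattern (n=1): 0.22428 : 0.77572
Element Dk pattern (n=1): 0.83478 : 0.16522
Convolve the two distributions (both contribute in 2-u steps):
  M: 0.22428×0.83478 = 0.187224
  M+2: 0.22428×0.16522 + 0.77572×0.83478 = 0.684611
  M+4: 0.77572×0.16522 = 0.128164
Scale to base peak (0.684611) = 100: 27.35 : 100.00 : 18.72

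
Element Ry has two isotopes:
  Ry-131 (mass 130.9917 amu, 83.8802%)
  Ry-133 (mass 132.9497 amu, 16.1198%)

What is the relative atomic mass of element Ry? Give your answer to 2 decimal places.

131.31 amu

The abundance-weighted mean is 0.838802 × 130.9917 + 0.161198 × 132.9497
= 109.87610 + 21.43123 = 131.30733 amu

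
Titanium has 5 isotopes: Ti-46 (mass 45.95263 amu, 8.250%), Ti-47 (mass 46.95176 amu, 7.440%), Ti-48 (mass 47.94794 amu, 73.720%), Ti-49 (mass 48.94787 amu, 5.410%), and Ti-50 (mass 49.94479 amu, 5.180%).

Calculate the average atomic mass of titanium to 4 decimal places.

47.8667 amu

Ar = Σ fᵢ·mᵢ = 0.08250 × 45.95263 + 0.07440 × 46.95176 + 0.73720 × 47.94794 + 0.05410 × 48.94787 + 0.05180 × 49.94479
= 3.791092 + 3.493211 + 35.347221 + 2.648080 + 2.587140 = 47.866744 amu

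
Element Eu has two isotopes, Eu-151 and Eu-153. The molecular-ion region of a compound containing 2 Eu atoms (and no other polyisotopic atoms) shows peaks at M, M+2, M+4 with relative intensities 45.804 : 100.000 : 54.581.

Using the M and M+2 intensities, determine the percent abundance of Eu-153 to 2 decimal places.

52.19%

If p is the fraction of Eu that is Eu-151, then I(M+2)/I(M) = [C(2,1)·p^1·(1−p)] / p^2 = 2·(1−p)/p = 100.000/45.804 = 2.1832
(1−p)/p = 2.1832/2 = 1.0916  ⇒  p = 1/(1 + 1.0916) = 0.4781
Eu-151: 47.81%, Eu-153: 52.19%.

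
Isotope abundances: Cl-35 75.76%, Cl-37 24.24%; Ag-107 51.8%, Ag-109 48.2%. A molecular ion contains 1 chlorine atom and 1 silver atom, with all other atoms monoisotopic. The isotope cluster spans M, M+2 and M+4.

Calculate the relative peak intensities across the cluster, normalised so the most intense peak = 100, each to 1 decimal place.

80.0 : 100.0 : 23.8

Chlorine pattern (n=1): 0.7576 : 0.2424
Silver pattern (n=1): 0.5180 : 0.4820
Convolve the two distributions (both contribute in 2-u steps):
  M: 0.7576×0.5180 = 0.392437
  M+2: 0.7576×0.4820 + 0.2424×0.5180 = 0.490726
  M+4: 0.2424×0.4820 = 0.116837
Scale to base peak (0.490726) = 100: 80.0 : 100.0 : 23.8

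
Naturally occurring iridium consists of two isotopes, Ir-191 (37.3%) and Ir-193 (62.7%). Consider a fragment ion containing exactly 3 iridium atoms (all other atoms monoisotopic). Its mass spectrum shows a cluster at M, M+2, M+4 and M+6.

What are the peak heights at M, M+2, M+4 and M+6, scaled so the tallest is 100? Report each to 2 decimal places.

The 3 Ir atoms are independent, so intensities follow the terms of (0.373 + 0.627)^3.
P(M) = 0.373^3 = 0.051895
P(M+2) = 3 × 0.373^2 × 0.627^1 = 0.261702
P(M+4) = 3 × 0.373^1 × 0.627^2 = 0.439911
P(M+6) = 0.627^3 = 0.246492
The M+4 peak is largest (0.439911); scaling to 100 gives 11.80 : 59.49 : 100.00 : 56.03.

11.80 : 59.49 : 100.00 : 56.03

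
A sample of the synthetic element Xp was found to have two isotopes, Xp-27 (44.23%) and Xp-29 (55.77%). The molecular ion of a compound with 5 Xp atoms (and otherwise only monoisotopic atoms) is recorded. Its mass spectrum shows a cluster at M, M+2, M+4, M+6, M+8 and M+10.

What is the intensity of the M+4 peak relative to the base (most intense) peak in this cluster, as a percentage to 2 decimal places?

79.31%

(0.4423 + 0.5577)^5 gives M 0.0169, M+2 0.1067, M+4 0.2691, M+6 0.3393, M+8 0.2139, M+10 0.0540; the largest is M+6.
P(M+6) = C(5,3) × 0.4423^2 × 0.5577^3 = 10 × 0.19562929 × 0.17346104 = 0.339341 (base)
P(M+4) = C(5,2) × 0.4423^3 × 0.5577^2 = 10 × 0.08652683 × 0.31102929 = 0.269124
Relative intensity = 0.269124 / 0.339341 × 100 = 79.31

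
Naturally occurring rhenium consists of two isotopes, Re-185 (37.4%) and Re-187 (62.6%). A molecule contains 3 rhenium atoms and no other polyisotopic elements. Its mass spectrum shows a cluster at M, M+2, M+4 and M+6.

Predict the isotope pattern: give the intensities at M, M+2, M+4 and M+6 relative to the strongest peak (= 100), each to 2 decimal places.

Expanding (0.374 + 0.626)^3:
P(M) = 0.374^3 = 0.052314
P(M+2) = 3 × 0.374^2 × 0.626^1 = 0.262687
P(M+4) = 3 × 0.374^1 × 0.626^2 = 0.439685
P(M+6) = 0.626^3 = 0.245314
The M+4 peak is largest (0.439685); scaling to 100 gives 11.90 : 59.74 : 100.00 : 55.79.

11.90 : 59.74 : 100.00 : 55.79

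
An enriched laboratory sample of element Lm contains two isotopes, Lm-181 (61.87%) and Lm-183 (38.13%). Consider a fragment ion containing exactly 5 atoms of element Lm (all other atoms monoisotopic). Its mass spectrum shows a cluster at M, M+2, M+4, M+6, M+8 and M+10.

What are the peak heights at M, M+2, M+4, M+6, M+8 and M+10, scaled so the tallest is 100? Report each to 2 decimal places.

The 5 Lm atoms are independent, so intensities follow the terms of (0.6187 + 0.3813)^5.
P(M) = 0.6187^5 = 0.090657
P(M+2) = 5 × 0.6187^4 × 0.3813^1 = 0.279356
P(M+4) = 10 × 0.6187^3 × 0.3813^2 = 0.344329
P(M+6) = 10 × 0.6187^2 × 0.3813^3 = 0.212207
P(M+8) = 5 × 0.6187^1 × 0.3813^4 = 0.065391
P(M+10) = 0.3813^5 = 0.008060
The M+4 peak is largest (0.344329); scaling to 100 gives 26.33 : 81.13 : 100.00 : 61.63 : 18.99 : 2.34.

26.33 : 81.13 : 100.00 : 61.63 : 18.99 : 2.34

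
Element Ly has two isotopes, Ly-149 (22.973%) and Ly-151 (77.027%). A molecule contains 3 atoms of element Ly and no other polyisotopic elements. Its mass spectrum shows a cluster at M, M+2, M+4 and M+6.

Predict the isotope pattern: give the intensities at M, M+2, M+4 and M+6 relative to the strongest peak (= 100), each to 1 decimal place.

Expanding (0.22973 + 0.77027)^3:
P(M) = 0.22973^3 = 0.012124
P(M+2) = 3 × 0.22973^2 × 0.77027^1 = 0.121955
P(M+4) = 3 × 0.22973^1 × 0.77027^2 = 0.408907
P(M+6) = 0.77027^3 = 0.457013
The M+6 peak is largest (0.457013); scaling to 100 gives 2.7 : 26.7 : 89.5 : 100.0.

2.7 : 26.7 : 89.5 : 100.0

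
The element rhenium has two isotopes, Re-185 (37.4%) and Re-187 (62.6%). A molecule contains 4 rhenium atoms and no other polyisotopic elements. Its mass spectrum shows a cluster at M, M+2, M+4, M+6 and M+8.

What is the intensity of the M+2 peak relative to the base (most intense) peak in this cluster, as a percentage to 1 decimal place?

Binomial terms of (0.374 + 0.626)^4: M 0.0196, M+2 0.1310, M+4 0.3289, M+6 0.3670, M+8 0.1536 → M+6 is the base peak.
P(M+6) = C(4,3) × 0.374^1 × 0.626^3 = 4 × 0.3740 × 0.24531438 = 0.366990 (base)
P(M+2) = C(4,1) × 0.374^3 × 0.626^1 = 4 × 0.05231362 × 0.6260 = 0.130993
Relative intensity = 0.130993 / 0.366990 × 100 = 35.7

35.7%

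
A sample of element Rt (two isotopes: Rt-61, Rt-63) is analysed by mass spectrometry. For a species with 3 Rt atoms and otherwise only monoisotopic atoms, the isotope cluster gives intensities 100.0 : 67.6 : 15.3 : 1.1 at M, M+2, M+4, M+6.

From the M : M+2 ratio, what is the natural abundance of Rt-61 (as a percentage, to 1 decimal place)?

Write p for the Rt-61 fraction. I(M+2)/I(M) = [C(3,1)·p^2·(1−p)] / p^3 = 3·(1−p)/p = 67.6/100.0 = 0.6760
(1−p)/p = 0.6760/3 = 0.2253  ⇒  p = 1/(1 + 0.2253) = 0.8161
Rt-61: 81.6%, Rt-63: 18.4%.

81.6%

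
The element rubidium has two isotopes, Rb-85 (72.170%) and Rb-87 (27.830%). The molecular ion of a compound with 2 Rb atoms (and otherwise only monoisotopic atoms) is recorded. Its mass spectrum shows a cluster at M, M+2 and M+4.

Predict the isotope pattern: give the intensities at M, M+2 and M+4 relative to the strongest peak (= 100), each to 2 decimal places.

100.00 : 77.12 : 14.87

Expanding (0.72170 + 0.27830)^2:
P(M) = 0.72170^2 = 0.520851
P(M+2) = 2 × 0.72170^1 × 0.27830^1 = 0.401698
P(M+4) = 0.27830^2 = 0.077451
The M peak is largest (0.520851); scaling to 100 gives 100.00 : 77.12 : 14.87.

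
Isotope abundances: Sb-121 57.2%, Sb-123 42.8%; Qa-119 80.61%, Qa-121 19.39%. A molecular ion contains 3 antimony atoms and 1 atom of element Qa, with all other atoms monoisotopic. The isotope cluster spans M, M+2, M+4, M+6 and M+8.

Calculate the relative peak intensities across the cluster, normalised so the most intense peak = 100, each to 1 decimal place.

40.2 : 100.0 : 89.3 : 33.1 : 4.1

Antimony pattern (n=3): 0.18714925 : 0.42010426 : 0.31434374 : 0.07840275
Element Qa pattern (n=1): 0.8061 : 0.1939
Convolve the two distributions (both contribute in 2-u steps):
  M: 0.18714925×0.8061 = 0.150861
  M+2: 0.18714925×0.1939 + 0.42010426×0.8061 = 0.374934
  M+4: 0.42010426×0.1939 + 0.31434374×0.8061 = 0.334851
  M+6: 0.31434374×0.1939 + 0.07840275×0.8061 = 0.124152
  M+8: 0.07840275×0.1939 = 0.015202
Scale to base peak (0.374934) = 100: 40.2 : 100.0 : 89.3 : 33.1 : 4.1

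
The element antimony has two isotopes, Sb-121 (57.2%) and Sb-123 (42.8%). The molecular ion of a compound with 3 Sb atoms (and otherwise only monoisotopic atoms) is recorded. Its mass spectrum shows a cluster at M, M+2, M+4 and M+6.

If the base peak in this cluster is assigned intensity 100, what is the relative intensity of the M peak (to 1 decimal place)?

Term probabilities: M 0.1871, M+2 0.4201, M+4 0.3143, M+6 0.0784. Base peak = M+2.
P(M+2) = C(3,1) × 0.572^2 × 0.428^1 = 3 × 0.327184 × 0.4280 = 0.420104 (base)
P(M) = C(3,0) × 0.572^3 × 0.428^0 = 1 × 0.18714925 × 1.0000 = 0.187149
Relative intensity = 0.187149 / 0.420104 × 100 = 44.5

44.5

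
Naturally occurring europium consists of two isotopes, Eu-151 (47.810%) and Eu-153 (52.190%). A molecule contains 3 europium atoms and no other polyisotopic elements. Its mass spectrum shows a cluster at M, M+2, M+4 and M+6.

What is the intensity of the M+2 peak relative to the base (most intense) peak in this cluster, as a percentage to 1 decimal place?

(0.47810 + 0.52190)^3 gives M 0.1093, M+2 0.3579, M+4 0.3907, M+6 0.1422; the largest is M+4.
P(M+4) = C(3,2) × 0.47810^1 × 0.52190^2 = 3 × 0.4781 × 0.27237961 = 0.390674 (base)
P(M+2) = C(3,1) × 0.47810^2 × 0.52190^1 = 3 × 0.22857961 × 0.5219 = 0.357887
Relative intensity = 0.357887 / 0.390674 × 100 = 91.6

91.6%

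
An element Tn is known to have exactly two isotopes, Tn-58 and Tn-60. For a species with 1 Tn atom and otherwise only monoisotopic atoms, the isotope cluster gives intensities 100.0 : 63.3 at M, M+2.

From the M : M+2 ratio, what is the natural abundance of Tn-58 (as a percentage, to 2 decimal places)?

61.24%

Let p = fractional abundance of Tn-58. I(M+2)/I(M) = [C(1,1)·p^0·(1−p)] / p^1 = 1·(1−p)/p = 63.3/100.0 = 0.6330
(1−p)/p = 0.6330/1 = 0.6330  ⇒  p = 1/(1 + 0.6330) = 0.6124
Tn-58: 61.24%, Tn-60: 38.76%.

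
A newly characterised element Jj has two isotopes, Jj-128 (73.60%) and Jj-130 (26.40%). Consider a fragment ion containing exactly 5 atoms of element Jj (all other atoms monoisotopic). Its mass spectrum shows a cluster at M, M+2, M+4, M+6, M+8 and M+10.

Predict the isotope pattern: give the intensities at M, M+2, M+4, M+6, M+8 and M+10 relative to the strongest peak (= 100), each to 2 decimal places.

The 5 Jj atoms are independent, so intensities follow the terms of (0.7360 + 0.2640)^5.
P(M) = 0.7360^5 = 0.215968
P(M+2) = 5 × 0.7360^4 × 0.2640^1 = 0.387334
P(M+4) = 10 × 0.7360^3 × 0.2640^2 = 0.277870
P(M+6) = 10 × 0.7360^2 × 0.2640^3 = 0.099671
P(M+8) = 5 × 0.7360^1 × 0.2640^4 = 0.017876
P(M+10) = 0.2640^5 = 0.001282
The M+2 peak is largest (0.387334); scaling to 100 gives 55.76 : 100.00 : 71.74 : 25.73 : 4.62 : 0.33.

55.76 : 100.00 : 71.74 : 25.73 : 4.62 : 0.33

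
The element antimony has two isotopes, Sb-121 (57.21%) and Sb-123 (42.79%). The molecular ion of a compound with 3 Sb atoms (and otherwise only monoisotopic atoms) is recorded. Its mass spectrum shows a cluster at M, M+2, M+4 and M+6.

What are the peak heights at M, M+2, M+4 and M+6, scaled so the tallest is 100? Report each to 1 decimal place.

44.6 : 100.0 : 74.8 : 18.6

The 3 Sb atoms are independent, so intensities follow the terms of (0.5721 + 0.4279)^3.
P(M) = 0.5721^3 = 0.187247
P(M+2) = 3 × 0.5721^2 × 0.4279^1 = 0.420153
P(M+4) = 3 × 0.5721^1 × 0.4279^2 = 0.314252
P(M+6) = 0.4279^3 = 0.078348
The M+2 peak is largest (0.420153); scaling to 100 gives 44.6 : 100.0 : 74.8 : 18.6.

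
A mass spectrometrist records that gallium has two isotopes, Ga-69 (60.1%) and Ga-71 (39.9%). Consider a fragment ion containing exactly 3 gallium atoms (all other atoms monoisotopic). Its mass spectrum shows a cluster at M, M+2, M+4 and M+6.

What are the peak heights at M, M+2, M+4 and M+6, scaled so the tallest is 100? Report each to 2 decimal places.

50.21 : 100.00 : 66.39 : 14.69

Expanding (0.601 + 0.399)^3:
P(M) = 0.601^3 = 0.217082
P(M+2) = 3 × 0.601^2 × 0.399^1 = 0.432358
P(M+4) = 3 × 0.601^1 × 0.399^2 = 0.287039
P(M+6) = 0.399^3 = 0.063521
The M+2 peak is largest (0.432358); scaling to 100 gives 50.21 : 100.00 : 66.39 : 14.69.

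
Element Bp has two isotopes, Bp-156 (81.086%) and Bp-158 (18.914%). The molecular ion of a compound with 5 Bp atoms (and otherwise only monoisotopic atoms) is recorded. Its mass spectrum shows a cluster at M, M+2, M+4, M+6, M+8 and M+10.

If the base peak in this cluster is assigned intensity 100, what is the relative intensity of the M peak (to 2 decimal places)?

(0.81086 + 0.18914)^5 gives M 0.3505, M+2 0.4088, M+4 0.1907, M+6 0.0445, M+8 0.0052, M+10 0.0002; the largest is M+2.
P(M+2) = C(5,1) × 0.81086^4 × 0.18914^1 = 5 × 0.43229828 × 0.18914 = 0.408824 (base)
P(M) = C(5,0) × 0.81086^5 × 0.18914^0 = 1 × 0.35053338 × 1.0000 = 0.350533
Relative intensity = 0.350533 / 0.408824 × 100 = 85.74

85.74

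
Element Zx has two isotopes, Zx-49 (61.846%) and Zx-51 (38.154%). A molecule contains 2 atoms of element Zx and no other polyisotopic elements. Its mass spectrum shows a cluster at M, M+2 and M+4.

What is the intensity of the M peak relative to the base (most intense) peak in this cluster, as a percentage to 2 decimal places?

81.05%

(0.61846 + 0.38154)^2 gives M 0.3825, M+2 0.4719, M+4 0.1456; the largest is M+2.
P(M+2) = C(2,1) × 0.61846^1 × 0.38154^1 = 2 × 0.61846 × 0.38154 = 0.471934 (base)
P(M) = C(2,0) × 0.61846^2 × 0.38154^0 = 1 × 0.38249277 × 1.0000 = 0.382493
Relative intensity = 0.382493 / 0.471934 × 100 = 81.05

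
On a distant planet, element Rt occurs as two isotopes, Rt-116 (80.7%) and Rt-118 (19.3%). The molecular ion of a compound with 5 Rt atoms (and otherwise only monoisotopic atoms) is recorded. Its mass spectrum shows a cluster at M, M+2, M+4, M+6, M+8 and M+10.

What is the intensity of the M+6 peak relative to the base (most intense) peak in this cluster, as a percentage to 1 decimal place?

Binomial terms of (0.807 + 0.193)^5: M 0.3423, M+2 0.4093, M+4 0.1958, M+6 0.0468, M+8 0.0056, M+10 0.0003 → M+2 is the base peak.
P(M+2) = C(5,1) × 0.807^4 × 0.193^1 = 5 × 0.42412526 × 0.1930 = 0.409281 (base)
P(M+6) = C(5,3) × 0.807^2 × 0.193^3 = 10 × 0.651249 × 0.00718906 = 0.046819
Relative intensity = 0.046819 / 0.409281 × 100 = 11.4

11.4%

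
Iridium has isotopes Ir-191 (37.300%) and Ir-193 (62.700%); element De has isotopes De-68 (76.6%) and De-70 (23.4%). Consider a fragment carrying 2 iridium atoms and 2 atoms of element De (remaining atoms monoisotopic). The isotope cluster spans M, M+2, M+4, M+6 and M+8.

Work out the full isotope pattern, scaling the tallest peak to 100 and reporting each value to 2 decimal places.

Iridium pattern (n=2): 0.139129 : 0.467742 : 0.393129
Element De pattern (n=2): 0.586756 : 0.358488 : 0.054756
Convolve the two distributions (both contribute in 2-u steps):
  M: 0.139129×0.586756 = 0.081635
  M+2: 0.139129×0.358488 + 0.467742×0.586756 = 0.324327
  M+4: 0.139129×0.054756 + 0.467742×0.358488 + 0.393129×0.586756 = 0.405969
  M+6: 0.467742×0.054756 + 0.393129×0.358488 = 0.166544
  M+8: 0.393129×0.054756 = 0.021526
Scale to base peak (0.405969) = 100: 20.11 : 79.89 : 100.00 : 41.02 : 5.30

20.11 : 79.89 : 100.00 : 41.02 : 5.30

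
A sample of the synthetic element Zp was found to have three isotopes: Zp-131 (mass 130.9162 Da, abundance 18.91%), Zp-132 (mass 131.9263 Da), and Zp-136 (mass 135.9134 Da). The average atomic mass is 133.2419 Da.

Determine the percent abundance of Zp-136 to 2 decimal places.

The remaining 81.09% is split between Zp-132 (fraction x) and Zp-136 (fraction 0.8109 − x).
Substituting: 131.9263x + 135.9134(0.8109 − x) = 108.48564658
(131.9263 − 135.9134)x = -1.72652948  ⇒  x = 0.43303, y = 0.37787
Zp-132: 43.30%, Zp-136: 37.79%.

37.79%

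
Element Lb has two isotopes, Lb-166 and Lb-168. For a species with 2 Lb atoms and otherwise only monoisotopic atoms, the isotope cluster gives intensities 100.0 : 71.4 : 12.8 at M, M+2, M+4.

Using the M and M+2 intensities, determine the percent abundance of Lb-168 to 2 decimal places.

26.31%

Write p for the Lb-166 fraction. I(M+2)/I(M) = [C(2,1)·p^1·(1−p)] / p^2 = 2·(1−p)/p = 71.4/100.0 = 0.7140
(1−p)/p = 0.7140/2 = 0.3570  ⇒  p = 1/(1 + 0.3570) = 0.7369
Lb-166: 73.69%, Lb-168: 26.31%.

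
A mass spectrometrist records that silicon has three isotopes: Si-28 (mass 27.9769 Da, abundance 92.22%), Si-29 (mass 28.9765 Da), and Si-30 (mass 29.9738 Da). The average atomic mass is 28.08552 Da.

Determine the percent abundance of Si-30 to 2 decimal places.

3.09%

The remaining 7.78% is split between Si-29 (fraction x) and Si-30 (fraction 0.0778 − x).
Substituting: 28.9765x + 29.9738(0.0778 − x) = 2.28522282
(28.9765 − 29.9738)x = -0.04673882  ⇒  x = 0.04687, y = 0.03093
Si-29: 4.69%, Si-30: 3.09%.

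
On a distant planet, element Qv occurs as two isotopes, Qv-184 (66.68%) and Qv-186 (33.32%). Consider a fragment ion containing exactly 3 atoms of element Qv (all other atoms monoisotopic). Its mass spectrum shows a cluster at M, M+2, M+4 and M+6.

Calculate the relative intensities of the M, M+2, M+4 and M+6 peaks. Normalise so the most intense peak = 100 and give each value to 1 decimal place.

66.7 : 100.0 : 50.0 : 8.3

Expanding (0.6668 + 0.3332)^3:
P(M) = 0.6668^3 = 0.296474
P(M+2) = 3 × 0.6668^2 × 0.3332^1 = 0.444444
P(M+4) = 3 × 0.6668^1 × 0.3332^2 = 0.222089
P(M+6) = 0.3332^3 = 0.036993
The M+2 peak is largest (0.444444); scaling to 100 gives 66.7 : 100.0 : 50.0 : 8.3.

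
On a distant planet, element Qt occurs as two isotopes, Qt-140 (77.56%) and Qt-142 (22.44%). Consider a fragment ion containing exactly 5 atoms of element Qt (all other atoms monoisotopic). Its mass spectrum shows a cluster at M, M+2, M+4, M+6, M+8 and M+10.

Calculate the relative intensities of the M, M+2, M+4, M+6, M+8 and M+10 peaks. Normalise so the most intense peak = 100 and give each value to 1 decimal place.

69.1 : 100.0 : 57.9 : 16.7 : 2.4 : 0.1

Each Qt atom is independently Qt-140 (p = 0.7756) or Qt-142 (q = 0.2244); the cluster is the binomial expansion (p + q)^5.
P(M) = 0.7756^5 = 0.280665
P(M+2) = 5 × 0.7756^4 × 0.2244^1 = 0.406017
P(M+4) = 10 × 0.7756^3 × 0.2244^2 = 0.234941
P(M+6) = 10 × 0.7756^2 × 0.2244^3 = 0.067974
P(M+8) = 5 × 0.7756^1 × 0.2244^4 = 0.009833
P(M+10) = 0.2244^5 = 0.000569
The M+2 peak is largest (0.406017); scaling to 100 gives 69.1 : 100.0 : 57.9 : 16.7 : 2.4 : 0.1.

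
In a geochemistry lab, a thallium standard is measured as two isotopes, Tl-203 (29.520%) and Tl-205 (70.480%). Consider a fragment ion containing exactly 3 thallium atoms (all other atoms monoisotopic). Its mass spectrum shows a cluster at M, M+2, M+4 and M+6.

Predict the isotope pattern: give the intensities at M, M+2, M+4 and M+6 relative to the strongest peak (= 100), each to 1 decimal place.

5.8 : 41.9 : 100.0 : 79.6

Each Tl atom is independently Tl-203 (p = 0.29520) or Tl-205 (q = 0.70480); the cluster is the binomial expansion (p + q)^3.
P(M) = 0.29520^3 = 0.025725
P(M+2) = 3 × 0.29520^2 × 0.70480^1 = 0.184255
P(M+4) = 3 × 0.29520^1 × 0.70480^2 = 0.439916
P(M+6) = 0.70480^3 = 0.350104
The M+4 peak is largest (0.439916); scaling to 100 gives 5.8 : 41.9 : 100.0 : 79.6.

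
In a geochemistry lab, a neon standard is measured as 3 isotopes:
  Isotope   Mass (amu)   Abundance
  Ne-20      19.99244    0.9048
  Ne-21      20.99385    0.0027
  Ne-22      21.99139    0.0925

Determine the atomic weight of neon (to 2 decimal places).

The abundance-weighted mean is 0.9048 × 19.99244 + 0.0027 × 20.99385 + 0.0925 × 21.99139
= 18.089160 + 0.056683 + 2.034204 = 20.180047 amu

20.18 amu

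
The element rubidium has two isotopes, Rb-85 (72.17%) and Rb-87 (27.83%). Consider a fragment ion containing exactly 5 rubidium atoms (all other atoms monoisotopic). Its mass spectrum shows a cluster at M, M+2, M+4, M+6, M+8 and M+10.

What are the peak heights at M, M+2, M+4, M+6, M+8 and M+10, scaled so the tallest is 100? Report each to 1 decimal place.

51.9 : 100.0 : 77.1 : 29.7 : 5.7 : 0.4

Expanding (0.7217 + 0.2783)^5:
P(M) = 0.7217^5 = 0.195787
P(M+2) = 5 × 0.7217^4 × 0.2783^1 = 0.377494
P(M+4) = 10 × 0.7217^3 × 0.2783^2 = 0.291136
P(M+6) = 10 × 0.7217^2 × 0.2783^3 = 0.112267
P(M+8) = 5 × 0.7217^1 × 0.2783^4 = 0.021646
P(M+10) = 0.2783^5 = 0.001669
The M+2 peak is largest (0.377494); scaling to 100 gives 51.9 : 100.0 : 77.1 : 29.7 : 5.7 : 0.4.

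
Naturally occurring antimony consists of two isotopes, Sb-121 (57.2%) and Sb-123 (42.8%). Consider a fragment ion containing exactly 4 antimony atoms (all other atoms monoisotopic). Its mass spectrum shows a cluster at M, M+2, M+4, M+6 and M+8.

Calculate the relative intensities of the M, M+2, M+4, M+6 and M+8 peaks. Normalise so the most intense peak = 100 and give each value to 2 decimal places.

Each Sb atom is independently Sb-121 (p = 0.572) or Sb-123 (q = 0.428); the cluster is the binomial expansion (p + q)^4.
P(M) = 0.572^4 = 0.107049
P(M+2) = 4 × 0.572^3 × 0.428^1 = 0.320400
P(M+4) = 6 × 0.572^2 × 0.428^2 = 0.359609
P(M+6) = 4 × 0.572^1 × 0.428^3 = 0.179385
P(M+8) = 0.428^4 = 0.033556
The M+4 peak is largest (0.359609); scaling to 100 gives 29.77 : 89.10 : 100.00 : 49.88 : 9.33.

29.77 : 89.10 : 100.00 : 49.88 : 9.33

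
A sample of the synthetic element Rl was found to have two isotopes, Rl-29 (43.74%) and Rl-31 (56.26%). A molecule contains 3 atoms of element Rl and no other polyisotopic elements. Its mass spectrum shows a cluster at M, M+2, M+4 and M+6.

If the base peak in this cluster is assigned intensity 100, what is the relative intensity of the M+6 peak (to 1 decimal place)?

42.9

Term probabilities: M 0.0837, M+2 0.3229, M+4 0.4153, M+6 0.1781. Base peak = M+4.
P(M+4) = C(3,2) × 0.4374^1 × 0.5626^2 = 3 × 0.4374 × 0.31651876 = 0.415336 (base)
P(M+6) = C(3,3) × 0.4374^0 × 0.5626^3 = 1 × 1.0000 × 0.17807345 = 0.178073
Relative intensity = 0.178073 / 0.415336 × 100 = 42.9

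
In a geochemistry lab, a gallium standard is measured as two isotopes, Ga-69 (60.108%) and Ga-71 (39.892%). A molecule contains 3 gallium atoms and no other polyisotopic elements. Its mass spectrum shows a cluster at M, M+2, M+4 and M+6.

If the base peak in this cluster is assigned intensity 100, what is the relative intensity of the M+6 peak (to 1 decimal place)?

Term probabilities: M 0.2172, M+2 0.4324, M+4 0.2870, M+6 0.0635. Base peak = M+2.
P(M+2) = C(3,1) × 0.60108^2 × 0.39892^1 = 3 × 0.36129717 × 0.39892 = 0.432386 (base)
P(M+6) = C(3,3) × 0.60108^0 × 0.39892^3 = 1 × 1.0000 × 0.063483 = 0.063483
Relative intensity = 0.063483 / 0.432386 × 100 = 14.7

14.7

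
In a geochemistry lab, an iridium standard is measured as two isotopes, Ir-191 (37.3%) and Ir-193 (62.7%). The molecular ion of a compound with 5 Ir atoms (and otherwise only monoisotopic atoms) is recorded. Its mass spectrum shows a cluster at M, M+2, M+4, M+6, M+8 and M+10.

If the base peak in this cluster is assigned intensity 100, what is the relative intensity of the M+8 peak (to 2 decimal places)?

Term probabilities: M 0.0072, M+2 0.0607, M+4 0.2040, M+6 0.3429, M+8 0.2882, M+10 0.0969. Base peak = M+6.
P(M+6) = C(5,3) × 0.373^2 × 0.627^3 = 10 × 0.139129 × 0.24649188 = 0.342942 (base)
P(M+8) = C(5,4) × 0.373^1 × 0.627^4 = 5 × 0.3730 × 0.15455041 = 0.288237
Relative intensity = 0.288237 / 0.342942 × 100 = 84.05

84.05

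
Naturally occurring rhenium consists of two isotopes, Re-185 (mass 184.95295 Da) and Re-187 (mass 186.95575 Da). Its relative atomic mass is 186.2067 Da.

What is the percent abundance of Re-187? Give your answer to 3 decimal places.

62.600%

Let x be the fractional abundance of Re-185; then Re-187 has abundance 1 − x.
184.95295·x + 186.95575·(1 − x) = 186.2067
(184.95295 − 186.95575)·x = 186.2067 − 186.95575
x = -0.74905 / -2.00280 = 0.37400 → 37.400% Re-185, 62.600% Re-187.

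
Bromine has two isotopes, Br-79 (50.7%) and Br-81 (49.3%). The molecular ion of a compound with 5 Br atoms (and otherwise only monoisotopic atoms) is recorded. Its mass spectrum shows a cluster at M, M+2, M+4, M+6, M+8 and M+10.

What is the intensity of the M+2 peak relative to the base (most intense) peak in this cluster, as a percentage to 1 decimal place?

Term probabilities: M 0.0335, M+2 0.1629, M+4 0.3168, M+6 0.3080, M+8 0.1497, M+10 0.0291. Base peak = M+4.
P(M+4) = C(5,2) × 0.507^3 × 0.493^2 = 10 × 0.13032384 × 0.243049 = 0.316751 (base)
P(M+2) = C(5,1) × 0.507^4 × 0.493^1 = 5 × 0.06607419 × 0.4930 = 0.162873
Relative intensity = 0.162873 / 0.316751 × 100 = 51.4

51.4%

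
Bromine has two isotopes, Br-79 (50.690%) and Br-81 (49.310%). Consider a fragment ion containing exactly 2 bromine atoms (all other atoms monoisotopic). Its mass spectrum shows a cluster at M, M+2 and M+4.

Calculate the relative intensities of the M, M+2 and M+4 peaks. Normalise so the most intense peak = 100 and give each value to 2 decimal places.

Each Br atom is independently Br-79 (p = 0.50690) or Br-81 (q = 0.49310); the cluster is the binomial expansion (p + q)^2.
P(M) = 0.50690^2 = 0.256948
P(M+2) = 2 × 0.50690^1 × 0.49310^1 = 0.499905
P(M+4) = 0.49310^2 = 0.243148
The M+2 peak is largest (0.499905); scaling to 100 gives 51.40 : 100.00 : 48.64.

51.40 : 100.00 : 48.64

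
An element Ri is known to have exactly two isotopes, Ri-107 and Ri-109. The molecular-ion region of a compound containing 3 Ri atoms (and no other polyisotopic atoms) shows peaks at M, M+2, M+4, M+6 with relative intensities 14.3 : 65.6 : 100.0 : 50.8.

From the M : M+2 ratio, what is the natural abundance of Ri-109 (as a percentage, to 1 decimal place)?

60.5%

If p is the fraction of Ri that is Ri-107, then I(M+2)/I(M) = [C(3,1)·p^2·(1−p)] / p^3 = 3·(1−p)/p = 65.6/14.3 = 4.5874
(1−p)/p = 4.5874/3 = 1.5291  ⇒  p = 1/(1 + 1.5291) = 0.3954
Ri-107: 39.5%, Ri-109: 60.5%.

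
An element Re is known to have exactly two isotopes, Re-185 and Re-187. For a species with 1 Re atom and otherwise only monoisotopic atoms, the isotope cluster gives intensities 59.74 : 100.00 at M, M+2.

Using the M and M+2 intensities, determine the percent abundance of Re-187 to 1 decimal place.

If p is the fraction of Re that is Re-185, then I(M+2)/I(M) = [C(1,1)·p^0·(1−p)] / p^1 = 1·(1−p)/p = 100.00/59.74 = 1.6739
(1−p)/p = 1.6739/1 = 1.6739  ⇒  p = 1/(1 + 1.6739) = 0.3740
Re-185: 37.4%, Re-187: 62.6%.

62.6%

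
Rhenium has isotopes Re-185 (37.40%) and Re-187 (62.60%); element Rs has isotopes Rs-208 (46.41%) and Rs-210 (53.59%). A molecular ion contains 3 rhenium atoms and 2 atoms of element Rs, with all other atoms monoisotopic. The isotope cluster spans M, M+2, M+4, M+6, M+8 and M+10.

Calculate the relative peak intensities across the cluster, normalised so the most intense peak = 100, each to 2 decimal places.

3.25 : 23.81 : 69.28 : 100.00 : 71.56 : 20.30

Rhenium pattern (n=3): 0.05231362 : 0.26268713 : 0.43968487 : 0.24531438
Element Rs pattern (n=2): 0.21538881 : 0.49742238 : 0.28718881
Convolve the two distributions (both contribute in 2-u steps):
  M: 0.05231362×0.21538881 = 0.011268
  M+2: 0.05231362×0.49742238 + 0.26268713×0.21538881 = 0.082602
  M+4: 0.05231362×0.28718881 + 0.26268713×0.49742238 + 0.43968487×0.21538881 = 0.240394
  M+6: 0.26268713×0.28718881 + 0.43968487×0.49742238 + 0.24531438×0.21538881 = 0.346988
  M+8: 0.43968487×0.28718881 + 0.24531438×0.49742238 = 0.248297
  M+10: 0.24531438×0.28718881 = 0.070452
Scale to base peak (0.346988) = 100: 3.25 : 23.81 : 69.28 : 100.00 : 71.56 : 20.30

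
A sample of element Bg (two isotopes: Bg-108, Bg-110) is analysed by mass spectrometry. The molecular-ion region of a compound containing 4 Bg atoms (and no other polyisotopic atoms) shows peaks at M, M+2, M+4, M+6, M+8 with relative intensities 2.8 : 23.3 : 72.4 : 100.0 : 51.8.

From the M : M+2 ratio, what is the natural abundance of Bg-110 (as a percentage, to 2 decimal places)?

Write p for the Bg-108 fraction. I(M+2)/I(M) = [C(4,1)·p^3·(1−p)] / p^4 = 4·(1−p)/p = 23.3/2.8 = 8.3214
(1−p)/p = 8.3214/4 = 2.0804  ⇒  p = 1/(1 + 2.0804) = 0.3246
Bg-108: 32.46%, Bg-110: 67.54%.

67.54%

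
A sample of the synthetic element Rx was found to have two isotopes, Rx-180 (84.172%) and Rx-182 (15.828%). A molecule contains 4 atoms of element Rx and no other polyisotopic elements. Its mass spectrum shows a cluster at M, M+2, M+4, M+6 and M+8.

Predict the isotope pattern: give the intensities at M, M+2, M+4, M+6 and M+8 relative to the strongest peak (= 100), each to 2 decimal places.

The 4 Rx atoms are independent, so intensities follow the terms of (0.84172 + 0.15828)^4.
P(M) = 0.84172^4 = 0.501962
P(M+2) = 4 × 0.84172^3 × 0.15828^1 = 0.377563
P(M+4) = 6 × 0.84172^2 × 0.15828^2 = 0.106497
P(M+6) = 4 × 0.84172^1 × 0.15828^3 = 0.013351
P(M+8) = 0.15828^4 = 0.000628
The M peak is largest (0.501962); scaling to 100 gives 100.00 : 75.22 : 21.22 : 2.66 : 0.13.

100.00 : 75.22 : 21.22 : 2.66 : 0.13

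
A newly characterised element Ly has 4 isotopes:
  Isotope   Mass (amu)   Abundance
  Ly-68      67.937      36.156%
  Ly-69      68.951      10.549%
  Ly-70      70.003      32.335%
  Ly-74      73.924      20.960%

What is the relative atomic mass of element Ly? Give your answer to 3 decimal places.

69.967 amu

Average mass = Σ (abundance × isotope mass) = 0.36156 × 67.937 + 0.10549 × 68.951 + 0.32335 × 70.003 + 0.20960 × 73.924
= 24.5633 + 7.2736 + 22.6355 + 15.4945 = 69.9669 amu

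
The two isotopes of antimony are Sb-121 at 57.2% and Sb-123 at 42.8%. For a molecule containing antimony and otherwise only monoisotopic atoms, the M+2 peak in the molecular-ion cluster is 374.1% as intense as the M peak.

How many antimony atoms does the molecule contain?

5

For n independent Sb atoms, I(M+2)/I(M) = n · (abundance Sb-123) / (abundance Sb-121) = n · 0.428/0.572.
n = 3.741 × 0.572/0.428 = 5.00 ≈ 5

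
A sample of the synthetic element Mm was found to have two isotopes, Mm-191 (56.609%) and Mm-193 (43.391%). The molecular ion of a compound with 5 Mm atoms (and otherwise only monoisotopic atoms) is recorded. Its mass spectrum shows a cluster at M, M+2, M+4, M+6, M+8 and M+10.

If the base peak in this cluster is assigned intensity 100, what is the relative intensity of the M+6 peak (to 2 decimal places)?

(0.56609 + 0.43391)^5 gives M 0.0581, M+2 0.2228, M+4 0.3416, M+6 0.2618, M+8 0.1003, M+10 0.0154; the largest is M+4.
P(M+4) = C(5,2) × 0.56609^3 × 0.43391^2 = 10 × 0.18140801 × 0.18827789 = 0.341551 (base)
P(M+6) = C(5,3) × 0.56609^2 × 0.43391^3 = 10 × 0.32045789 × 0.08169566 = 0.261800
Relative intensity = 0.261800 / 0.341551 × 100 = 76.65

76.65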